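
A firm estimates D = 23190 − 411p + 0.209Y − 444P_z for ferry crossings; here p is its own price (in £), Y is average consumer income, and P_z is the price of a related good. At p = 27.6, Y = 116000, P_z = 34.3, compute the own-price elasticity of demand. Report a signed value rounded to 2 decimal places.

-0.54

At the given values, D = 23190 − 411(27.6) + 0.209(116000) − 444(34.3) = 20861.2.
∂D/∂p = −411.
E = (-411) × (27.6/20861.2) = -0.5437…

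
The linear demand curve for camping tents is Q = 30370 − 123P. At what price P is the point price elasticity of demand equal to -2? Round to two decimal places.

164.61

Ed = −123P/(30370 − 123P). Set this equal to -2:
123P = 2·(30370 − 123P) ⇒ 123P(1 + 2) = 2·30370
P = 2·30370 / (123·3) = 164.6070…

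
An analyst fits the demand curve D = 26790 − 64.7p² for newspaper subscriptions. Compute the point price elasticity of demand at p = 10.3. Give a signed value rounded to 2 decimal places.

-0.69

dD/dp = −2·64.7·p = -1332.82. At p = 10.3, D = 19925.977.
Ed = (dD/dp)·(p/D) = (-1332.82) × (10.3/19925.977) = -0.6889…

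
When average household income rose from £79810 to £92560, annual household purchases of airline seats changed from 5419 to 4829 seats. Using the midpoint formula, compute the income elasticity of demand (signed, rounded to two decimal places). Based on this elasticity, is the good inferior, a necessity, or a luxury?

-0.78; inferior

%ΔQ = (4829 − 5419)/[( 5419 + 4829)/2] = -590/5124 = -0.115144…
%ΔIncome = (92560 − 79810)/[( 79810 + 92560)/2] = 12750/86185 = 0.147937…
E_income = (-590/5124) / (12750/86185) = -0.7783…
E_income < 0 ⇒ inferior good.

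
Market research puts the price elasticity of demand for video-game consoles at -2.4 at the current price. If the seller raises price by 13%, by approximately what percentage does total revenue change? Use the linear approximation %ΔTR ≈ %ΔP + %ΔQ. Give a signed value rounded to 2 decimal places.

%ΔQ ≈ Ed × %ΔP = (-2.4) × (+13%) = -31.2000%
%ΔTR ≈ %ΔP + %ΔQ = (+13%) + (-31.2000%) = -18.2000%

-18.20%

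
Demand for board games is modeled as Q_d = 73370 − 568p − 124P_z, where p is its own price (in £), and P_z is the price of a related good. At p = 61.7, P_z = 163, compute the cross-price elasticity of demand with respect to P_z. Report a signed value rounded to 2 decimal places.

At the given values, Q_d = 73370 − 568(61.7) − 124(163) = 18112.4.
∂Q_d/∂P_z = -124.
E = (-124) × (163/18112.4) = -1.1159…

-1.12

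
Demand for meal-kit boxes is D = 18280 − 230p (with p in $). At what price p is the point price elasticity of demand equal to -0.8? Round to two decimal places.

Ed = −230p/(18280 − 230p). Set this equal to -0.8:
230p = 0.8·(18280 − 230p) ⇒ 230p(1 + 0.8) = 0.8·18280
p = 0.8·18280 / (230·1.8) = 35.3236…

35.32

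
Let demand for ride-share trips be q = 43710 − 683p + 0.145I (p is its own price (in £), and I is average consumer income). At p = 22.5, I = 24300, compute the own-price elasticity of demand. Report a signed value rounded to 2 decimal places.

At the given values, q = 43710 − 683(22.5) + 0.145(24300) = 31866.
∂q/∂p = −683.
E = (-683) × (22.5/31866) = -0.4822…

-0.48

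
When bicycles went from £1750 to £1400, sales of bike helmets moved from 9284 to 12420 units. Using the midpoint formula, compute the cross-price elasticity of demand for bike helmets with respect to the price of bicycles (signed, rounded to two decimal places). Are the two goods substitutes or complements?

%ΔQ_{bike helmets} = (12420 − 9284)/avg = 3136/10852 = 0.288978…
%ΔP_{bicycles} = (1400 − 1750)/avg = -350/1575 = -0.222222…
E_cross = (3136/10852) / (-350/1575) = -1.3004…
E_cross < 0 ⇒ the goods are complements.

-1.30; complements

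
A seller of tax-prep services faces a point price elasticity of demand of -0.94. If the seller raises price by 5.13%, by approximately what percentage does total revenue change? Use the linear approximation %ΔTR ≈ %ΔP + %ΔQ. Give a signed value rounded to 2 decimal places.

%ΔQ ≈ Ed × %ΔP = (-0.94) × (+5.13%) = -4.8222%
%ΔTR ≈ %ΔP + %ΔQ = (+5.13%) + (-4.8222%) = +0.3078%

+0.31%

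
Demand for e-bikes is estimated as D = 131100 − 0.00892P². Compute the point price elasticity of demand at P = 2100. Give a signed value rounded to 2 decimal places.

-0.86

dD/dP = −2·0.00892·P = -37.464. At P = 2100, D = 91762.8.
Ed = (dD/dP)·(P/D) = (-37.464) × (2100/91762.8) = -0.8573…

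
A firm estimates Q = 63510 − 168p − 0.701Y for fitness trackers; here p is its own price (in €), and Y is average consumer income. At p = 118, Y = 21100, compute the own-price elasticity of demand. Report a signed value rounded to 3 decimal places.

At the given values, Q = 63510 − 168(118) − 0.701(21100) = 28894.9.
∂Q/∂p = −168.
E = (-168) × (118/28894.9) = -0.68607…

-0.686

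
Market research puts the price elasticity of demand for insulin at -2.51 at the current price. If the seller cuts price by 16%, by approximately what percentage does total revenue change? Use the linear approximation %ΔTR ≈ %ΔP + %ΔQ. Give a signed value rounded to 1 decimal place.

+24.2%

%ΔQ ≈ Ed × %ΔP = (-2.51) × (-16%) = +40.1600%
%ΔTR ≈ %ΔP + %ΔQ = (-16%) + (+40.1600%) = +24.1600%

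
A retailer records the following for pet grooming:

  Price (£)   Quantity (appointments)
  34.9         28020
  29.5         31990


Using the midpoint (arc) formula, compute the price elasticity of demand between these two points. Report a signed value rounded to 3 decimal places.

-0.789

%ΔQ = (31990 − 28020) / [(28020 + 31990)/2] = 3970/30005 = 0.132311…
%ΔP = (29.5 − 34.9) / [(34.9 + 29.5)/2] = -5.4/32.2 = -0.167701…
Arc Ed = %ΔQ / %ΔP = (3970/30005) / (-5.4/32.2) = -0.78896…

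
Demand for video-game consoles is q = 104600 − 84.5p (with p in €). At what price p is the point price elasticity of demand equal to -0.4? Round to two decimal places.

353.68

Ed = −84.5p/(104600 − 84.5p). Set this equal to -0.4:
84.5p = 0.4·(104600 − 84.5p) ⇒ 84.5p(1 + 0.4) = 0.4·104600
p = 0.4·104600 / (84.5·1.4) = 353.6770…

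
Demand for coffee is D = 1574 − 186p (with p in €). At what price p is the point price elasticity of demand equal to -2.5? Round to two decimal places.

6.04

Ed = −186p/(1574 − 186p). Set this equal to -2.5:
186p = 2.5·(1574 − 186p) ⇒ 186p(1 + 2.5) = 2.5·1574
p = 2.5·1574 / (186·3.5) = 6.0445…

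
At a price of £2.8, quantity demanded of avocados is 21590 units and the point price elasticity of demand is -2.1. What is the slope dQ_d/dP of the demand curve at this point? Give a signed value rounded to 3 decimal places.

-16192.500

Ed = (dQ_d/dP)·(P/Q_d) ⇒ dQ_d/dP = Ed·Q_d/P = (-2.1)·21590/2.8 = -16192.5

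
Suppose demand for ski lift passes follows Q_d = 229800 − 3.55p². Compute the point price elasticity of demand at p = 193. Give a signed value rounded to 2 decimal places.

-2.71

dQ_d/dp = −2·3.55·p = -1370.3. At p = 193, Q_d = 97566.05.
Ed = (dQ_d/dp)·(p/Q_d) = (-1370.3) × (193/97566.05) = -2.7106…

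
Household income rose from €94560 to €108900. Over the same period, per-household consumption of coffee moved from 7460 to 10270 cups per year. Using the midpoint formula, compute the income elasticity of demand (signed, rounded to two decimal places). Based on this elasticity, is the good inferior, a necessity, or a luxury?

%ΔQ = (10270 − 7460)/[( 7460 + 10270)/2] = 2810/8865 = 0.316976…
%ΔIncome = (108900 − 94560)/[( 94560 + 108900)/2] = 14340/101730 = 0.140961…
E_income = (2810/8865) / (14340/101730) = 2.2486…
E_income > 1 ⇒ normal good, luxury.

2.25; luxury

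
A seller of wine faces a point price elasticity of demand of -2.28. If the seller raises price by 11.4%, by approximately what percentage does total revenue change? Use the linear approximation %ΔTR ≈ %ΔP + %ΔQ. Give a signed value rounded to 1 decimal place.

-14.6%

%ΔQ ≈ Ed × %ΔP = (-2.28) × (+11.4%) = -25.9920%
%ΔTR ≈ %ΔP + %ΔQ = (+11.4%) + (-25.9920%) = -14.5920%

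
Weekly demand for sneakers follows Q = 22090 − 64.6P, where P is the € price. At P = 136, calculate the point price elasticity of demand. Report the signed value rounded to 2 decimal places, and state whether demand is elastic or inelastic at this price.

dQ/dP = −64.6. At P = 136, Q = 22090 − 64.6(136) = 13304.4.
Ed = (dQ/dP)·(P/Q) = −64.6 × (136/13304.4) = -0.6603…
|Ed| = 0.66 < 1, so demand is inelastic.

-0.66; inelastic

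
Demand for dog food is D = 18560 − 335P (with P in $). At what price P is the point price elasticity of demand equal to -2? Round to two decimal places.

Ed = −335P/(18560 − 335P). Set this equal to -2:
335P = 2·(18560 − 335P) ⇒ 335P(1 + 2) = 2·18560
P = 2·18560 / (335·3) = 36.9353…

36.94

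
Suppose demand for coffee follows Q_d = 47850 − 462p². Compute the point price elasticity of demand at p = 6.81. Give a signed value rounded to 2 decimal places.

-1.62

dQ_d/dp = −2·462·p = -6292.44. At p = 6.81, Q_d = 26424.2418.
Ed = (dQ_d/dp)·(p/Q_d) = (-6292.44) × (6.81/26424.2418) = -1.6216…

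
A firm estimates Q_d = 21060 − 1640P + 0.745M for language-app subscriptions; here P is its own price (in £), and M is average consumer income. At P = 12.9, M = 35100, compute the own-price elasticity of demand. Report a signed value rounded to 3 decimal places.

-0.812

At the given values, Q_d = 21060 − 1640(12.9) + 0.745(35100) = 26053.5.
∂Q_d/∂P = −1640.
E = (-1640) × (12.9/26053.5) = -0.81202…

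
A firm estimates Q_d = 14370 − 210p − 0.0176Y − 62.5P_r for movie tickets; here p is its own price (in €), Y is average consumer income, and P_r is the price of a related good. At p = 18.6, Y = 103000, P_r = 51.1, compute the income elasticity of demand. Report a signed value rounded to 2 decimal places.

At the given values, Q_d = 14370 − 210(18.6) − 0.0176(103000) − 62.5(51.1) = 5457.45.
∂Q_d/∂Y = -0.0176.
E = (-0.0176) × (103000/5457.45) = -0.3321…

-0.33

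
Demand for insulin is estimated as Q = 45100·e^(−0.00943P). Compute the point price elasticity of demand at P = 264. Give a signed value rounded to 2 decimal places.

dQ/dP = −0.00943·Q = -35.278. At P = 264, Q = 3741.03.
Ed = (dQ/dP)·(P/Q) = (-35.278) × (264/3741.03) = -2.4895…

-2.49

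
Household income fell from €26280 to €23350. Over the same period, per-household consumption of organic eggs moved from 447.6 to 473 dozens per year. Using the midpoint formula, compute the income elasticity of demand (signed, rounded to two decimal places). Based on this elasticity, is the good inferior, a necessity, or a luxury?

%ΔQ = (473 − 447.6)/[( 447.6 + 473)/2] = 25.4/460.3 = 0.055181…
%ΔIncome = (23350 − 26280)/[( 26280 + 23350)/2] = -2930/24815 = -0.118073…
E_income = (25.4/460.3) / (-2930/24815) = -0.4673…
E_income < 0 ⇒ inferior good.

-0.47; inferior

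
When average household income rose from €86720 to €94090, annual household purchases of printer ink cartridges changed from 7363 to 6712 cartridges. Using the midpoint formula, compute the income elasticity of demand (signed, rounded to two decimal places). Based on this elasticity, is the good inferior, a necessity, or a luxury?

-1.13; inferior

%ΔQ = (6712 − 7363)/[( 7363 + 6712)/2] = -651/7037.5 = -0.092504…
%ΔIncome = (94090 − 86720)/[( 86720 + 94090)/2] = 7370/90405 = 0.081522…
E_income = (-651/7037.5) / (7370/90405) = -1.1347…
E_income < 0 ⇒ inferior good.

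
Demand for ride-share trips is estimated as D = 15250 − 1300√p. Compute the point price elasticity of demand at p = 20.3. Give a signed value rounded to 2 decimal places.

-0.31

dD/dp = −1300/(2√p) = -144.266. At p = 20.3, D = 9392.78.
Ed = (dD/dp)·(p/D) = (-144.266) × (20.3/9392.78) = -0.3117…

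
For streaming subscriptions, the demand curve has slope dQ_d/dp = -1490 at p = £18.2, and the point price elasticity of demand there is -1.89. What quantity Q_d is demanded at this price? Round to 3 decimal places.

Ed = (dQ_d/dp)·(p/Q_d) ⇒ Q_d = (dQ_d/dp)·p/Ed = (-1490)·18.2/(-1.89) = 14348.14814…

14348.148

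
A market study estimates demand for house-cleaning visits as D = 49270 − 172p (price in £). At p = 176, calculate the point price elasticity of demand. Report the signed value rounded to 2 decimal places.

dD/dp = −172. At p = 176, D = 49270 − 172(176) = 18998.
Ed = (dD/dp)·(p/D) = −172 × (176/18998) = -1.5934…

-1.59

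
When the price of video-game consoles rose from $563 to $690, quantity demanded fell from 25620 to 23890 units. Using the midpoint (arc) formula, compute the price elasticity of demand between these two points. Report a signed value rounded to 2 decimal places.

-0.34

%ΔQ = (23890 − 25620) / [(25620 + 23890)/2] = -1730/24755 = -0.069884…
%ΔP = (690 − 563) / [(563 + 690)/2] = 127/626.5 = 0.202713…
Arc Ed = %ΔQ / %ΔP = (-1730/24755) / (127/626.5) = -0.3447…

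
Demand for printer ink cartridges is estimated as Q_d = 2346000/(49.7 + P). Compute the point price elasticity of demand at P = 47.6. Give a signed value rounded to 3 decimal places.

-0.489

dQ_d/dP = −2346000/(49.7 + P)² = -247.801. At P = 47.6, Q_d = 24111.
Ed = (dQ_d/dP)·(P/Q_d) = (-247.801) × (47.6/24111) = -0.48920…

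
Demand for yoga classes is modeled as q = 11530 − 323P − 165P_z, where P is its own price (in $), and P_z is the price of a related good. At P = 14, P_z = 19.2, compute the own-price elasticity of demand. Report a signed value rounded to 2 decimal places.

-1.18

At the given values, q = 11530 − 323(14) − 165(19.2) = 3840.
∂q/∂P = −323.
E = (-323) × (14/3840) = -1.1776…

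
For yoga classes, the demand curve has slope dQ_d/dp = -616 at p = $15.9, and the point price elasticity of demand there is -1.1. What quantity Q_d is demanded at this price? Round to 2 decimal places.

8904.00

Ed = (dQ_d/dp)·(p/Q_d) ⇒ Q_d = (dQ_d/dp)·p/Ed = (-616)·15.9/(-1.1) = 8904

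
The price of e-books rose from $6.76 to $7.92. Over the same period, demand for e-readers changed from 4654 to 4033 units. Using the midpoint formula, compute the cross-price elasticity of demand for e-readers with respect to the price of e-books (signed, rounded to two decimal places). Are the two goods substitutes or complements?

%ΔQ_{e-readers} = (4033 − 4654)/avg = -621/4343.5 = -0.142972…
%ΔP_{e-books} = (7.92 − 6.76)/avg = 1.16/7.34 = 0.158038…
E_cross = (-621/4343.5) / (1.16/7.34) = -0.9046…
E_cross < 0 ⇒ the goods are complements.

-0.90; complements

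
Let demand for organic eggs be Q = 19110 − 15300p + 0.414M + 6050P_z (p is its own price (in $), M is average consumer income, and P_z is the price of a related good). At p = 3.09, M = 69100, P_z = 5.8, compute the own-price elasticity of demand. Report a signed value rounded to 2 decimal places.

At the given values, Q = 19110 − 15300(3.09) + 0.414(69100) + 6050(5.8) = 35530.4.
∂Q/∂p = −15300.
E = (-15300) × (3.09/35530.4) = -1.3306…

-1.33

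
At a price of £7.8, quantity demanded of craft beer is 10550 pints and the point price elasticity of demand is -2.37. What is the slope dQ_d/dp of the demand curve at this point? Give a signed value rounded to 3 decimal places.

Ed = (dQ_d/dp)·(p/Q_d) ⇒ dQ_d/dp = Ed·Q_d/p = (-2.37)·10550/7.8 = -3205.57692…

-3205.577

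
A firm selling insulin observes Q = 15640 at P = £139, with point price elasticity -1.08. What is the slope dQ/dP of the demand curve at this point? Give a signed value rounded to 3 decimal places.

Ed = (dQ/dP)·(P/Q) ⇒ dQ/dP = Ed·Q/P = (-1.08)·15640/139 = -121.51942…

-121.519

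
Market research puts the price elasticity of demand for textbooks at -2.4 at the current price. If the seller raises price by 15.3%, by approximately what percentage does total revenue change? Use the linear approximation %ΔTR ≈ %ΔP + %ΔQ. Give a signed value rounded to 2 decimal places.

%ΔQ ≈ Ed × %ΔP = (-2.4) × (+15.3%) = -36.7200%
%ΔTR ≈ %ΔP + %ΔQ = (+15.3%) + (-36.7200%) = -21.4200%

-21.42%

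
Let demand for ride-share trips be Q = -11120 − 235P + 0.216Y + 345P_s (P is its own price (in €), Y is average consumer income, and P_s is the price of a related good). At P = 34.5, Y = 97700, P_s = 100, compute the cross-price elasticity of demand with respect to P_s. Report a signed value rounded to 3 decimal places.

At the given values, Q = -11120 − 235(34.5) + 0.216(97700) + 345(100) = 36375.7.
∂Q/∂P_s = 345.
E = (345) × (100/36375.7) = 0.94843…

0.948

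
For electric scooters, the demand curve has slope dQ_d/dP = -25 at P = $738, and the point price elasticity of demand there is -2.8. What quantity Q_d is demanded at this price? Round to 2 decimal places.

6589.29

Ed = (dQ_d/dP)·(P/Q_d) ⇒ Q_d = (dQ_d/dP)·P/Ed = (-25)·738/(-2.8) = 6589.2857…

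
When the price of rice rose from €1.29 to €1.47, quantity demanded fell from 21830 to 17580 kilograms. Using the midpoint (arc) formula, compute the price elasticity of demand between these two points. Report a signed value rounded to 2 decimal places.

%ΔQ = (17580 − 21830) / [(21830 + 17580)/2] = -4250/19705 = -0.215681…
%ΔP = (1.47 − 1.29) / [(1.29 + 1.47)/2] = 0.18/1.38 = 0.130434…
Arc Ed = %ΔQ / %ΔP = (-4250/19705) / (0.18/1.38) = -1.6535…

-1.65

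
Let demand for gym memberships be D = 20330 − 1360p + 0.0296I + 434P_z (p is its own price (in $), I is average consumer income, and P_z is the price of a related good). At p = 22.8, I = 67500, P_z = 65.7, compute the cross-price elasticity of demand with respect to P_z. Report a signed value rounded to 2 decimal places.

At the given values, D = 20330 − 1360(22.8) + 0.0296(67500) + 434(65.7) = 19833.8.
∂D/∂P_z = 434.
E = (434) × (65.7/19833.8) = 1.4376…

1.44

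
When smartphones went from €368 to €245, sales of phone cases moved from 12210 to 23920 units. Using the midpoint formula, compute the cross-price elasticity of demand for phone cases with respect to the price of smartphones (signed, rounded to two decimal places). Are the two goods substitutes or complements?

-1.62; complements

%ΔQ_{phone cases} = (23920 − 12210)/avg = 11710/18065 = 0.648214…
%ΔP_{smartphones} = (245 − 368)/avg = -123/306.5 = -0.401305…
E_cross = (11710/18065) / (-123/306.5) = -1.6152…
E_cross < 0 ⇒ the goods are complements.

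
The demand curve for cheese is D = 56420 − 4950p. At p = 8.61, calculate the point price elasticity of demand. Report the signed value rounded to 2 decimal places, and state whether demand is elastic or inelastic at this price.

dD/dp = −4950. At p = 8.61, D = 56420 − 4950(8.61) = 13800.5.
Ed = (dD/dp)·(p/D) = −4950 × (8.61/13800.5) = -3.0882…
|Ed| = 3.09 > 1, so demand is elastic.

-3.09; elastic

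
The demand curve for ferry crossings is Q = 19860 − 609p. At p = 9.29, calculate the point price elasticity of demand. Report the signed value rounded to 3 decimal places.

-0.398

dQ/dp = −609. At p = 9.29, Q = 19860 − 609(9.29) = 14202.39.
Ed = (dQ/dp)·(p/Q) = −609 × (9.29/14202.39) = -0.39835…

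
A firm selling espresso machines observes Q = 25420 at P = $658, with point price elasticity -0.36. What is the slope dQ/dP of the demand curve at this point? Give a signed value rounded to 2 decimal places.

Ed = (dQ/dP)·(P/Q) ⇒ dQ/dP = Ed·Q/P = (-0.36)·25420/658 = -13.9075…

-13.91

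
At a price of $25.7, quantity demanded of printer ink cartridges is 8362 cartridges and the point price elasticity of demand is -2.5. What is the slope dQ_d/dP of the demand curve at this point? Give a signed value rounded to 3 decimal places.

-813.424

Ed = (dQ_d/dP)·(P/Q_d) ⇒ dQ_d/dP = Ed·Q_d/P = (-2.5)·8362/25.7 = -813.42412…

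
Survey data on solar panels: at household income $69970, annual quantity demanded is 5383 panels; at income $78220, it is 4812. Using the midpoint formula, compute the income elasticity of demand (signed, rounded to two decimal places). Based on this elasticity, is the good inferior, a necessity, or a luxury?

%ΔQ = (4812 − 5383)/[( 5383 + 4812)/2] = -571/5097.5 = -0.112015…
%ΔIncome = (78220 − 69970)/[( 69970 + 78220)/2] = 8250/74095 = 0.111343…
E_income = (-571/5097.5) / (8250/74095) = -1.0060…
E_income < 0 ⇒ inferior good.

-1.01; inferior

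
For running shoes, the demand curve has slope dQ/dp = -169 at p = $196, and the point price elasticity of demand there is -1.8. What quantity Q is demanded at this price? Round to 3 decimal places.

Ed = (dQ/dp)·(p/Q) ⇒ Q = (dQ/dp)·p/Ed = (-169)·196/(-1.8) = 18402.22222…

18402.222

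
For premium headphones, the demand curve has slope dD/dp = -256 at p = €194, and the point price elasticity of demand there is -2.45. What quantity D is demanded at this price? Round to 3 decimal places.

20271.020

Ed = (dD/dp)·(p/D) ⇒ D = (dD/dp)·p/Ed = (-256)·194/(-2.45) = 20271.02040…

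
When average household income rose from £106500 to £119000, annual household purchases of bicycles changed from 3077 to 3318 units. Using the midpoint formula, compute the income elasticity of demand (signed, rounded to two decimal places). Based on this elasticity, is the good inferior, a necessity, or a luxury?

%ΔQ = (3318 − 3077)/[( 3077 + 3318)/2] = 241/3197.5 = 0.075371…
%ΔIncome = (119000 − 106500)/[( 106500 + 119000)/2] = 12500/112750 = 0.110864…
E_income = (241/3197.5) / (12500/112750) = 0.6798…
0 < E_income < 1 ⇒ normal good, necessity.

0.68; necessity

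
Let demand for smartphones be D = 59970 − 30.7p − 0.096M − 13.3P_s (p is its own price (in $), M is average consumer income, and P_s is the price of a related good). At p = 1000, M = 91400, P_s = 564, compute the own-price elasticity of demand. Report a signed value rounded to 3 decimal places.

At the given values, D = 59970 − 30.7(1000) − 0.096(91400) − 13.3(564) = 12994.4.
∂D/∂p = −30.7.
E = (-30.7) × (1000/12994.4) = -2.36255…

-2.363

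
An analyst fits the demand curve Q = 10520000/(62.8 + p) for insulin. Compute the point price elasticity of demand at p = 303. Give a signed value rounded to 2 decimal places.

dQ/dp = −10520000/(62.8 + p)² = -78.6191. At p = 303, Q = 28758.9.
Ed = (dQ/dp)·(p/Q) = (-78.6191) × (303/28758.9) = -0.8283…

-0.83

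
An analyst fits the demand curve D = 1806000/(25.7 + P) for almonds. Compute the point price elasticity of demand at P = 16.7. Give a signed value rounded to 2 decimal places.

-0.39

dD/dP = −1806000/(25.7 + P)² = -1004.58. At P = 16.7, D = 42594.3.
Ed = (dD/dP)·(P/D) = (-1004.58) × (16.7/42594.3) = -0.3938…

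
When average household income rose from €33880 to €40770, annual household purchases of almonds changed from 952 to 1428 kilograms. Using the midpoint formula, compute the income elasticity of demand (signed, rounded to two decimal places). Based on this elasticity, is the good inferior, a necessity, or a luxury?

2.17; luxury

%ΔQ = (1428 − 952)/[( 952 + 1428)/2] = 476/1190 = 0.4
%ΔIncome = (40770 − 33880)/[( 33880 + 40770)/2] = 6890/37325 = 0.184594…
E_income = (476/1190) / (6890/37325) = 2.1669…
E_income > 1 ⇒ normal good, luxury.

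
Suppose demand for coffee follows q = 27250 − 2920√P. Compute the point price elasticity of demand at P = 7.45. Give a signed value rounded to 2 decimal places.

-0.21

dq/dP = −2920/(2√P) = -534.903. At P = 7.45, q = 19280.
Ed = (dq/dP)·(P/q) = (-534.903) × (7.45/19280) = -0.2066…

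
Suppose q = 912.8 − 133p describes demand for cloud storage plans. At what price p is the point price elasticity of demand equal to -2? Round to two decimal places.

4.58

Ed = −133p/(912.8 − 133p). Set this equal to -2:
133p = 2·(912.8 − 133p) ⇒ 133p(1 + 2) = 2·912.8
p = 2·912.8 / (133·3) = 4.5754…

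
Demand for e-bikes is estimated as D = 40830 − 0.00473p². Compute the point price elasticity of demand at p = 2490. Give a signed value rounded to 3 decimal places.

-5.099

dD/dp = −2·0.00473·p = -23.5554. At p = 2490, D = 11503.527.
Ed = (dD/dp)·(p/D) = (-23.5554) × (2490/11503.527) = -5.09869…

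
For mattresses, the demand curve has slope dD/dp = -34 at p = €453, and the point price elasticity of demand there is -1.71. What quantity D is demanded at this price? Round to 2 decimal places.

9007.02

Ed = (dD/dp)·(p/D) ⇒ D = (dD/dp)·p/Ed = (-34)·453/(-1.71) = 9007.0175…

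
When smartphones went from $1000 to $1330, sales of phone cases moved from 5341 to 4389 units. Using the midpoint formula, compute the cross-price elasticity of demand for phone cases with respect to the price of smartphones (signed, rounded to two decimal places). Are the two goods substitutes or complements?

-0.69; complements

%ΔQ_{phone cases} = (4389 − 5341)/avg = -952/4865 = -0.195683…
%ΔP_{smartphones} = (1330 − 1000)/avg = 330/1165 = 0.283261…
E_cross = (-952/4865) / (330/1165) = -0.6908…
E_cross < 0 ⇒ the goods are complements.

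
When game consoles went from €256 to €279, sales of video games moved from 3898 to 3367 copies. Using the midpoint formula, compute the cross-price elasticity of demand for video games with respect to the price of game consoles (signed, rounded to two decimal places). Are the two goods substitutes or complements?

%ΔQ_{video games} = (3367 − 3898)/avg = -531/3632.5 = -0.146180…
%ΔP_{game consoles} = (279 − 256)/avg = 23/267.5 = 0.085981…
E_cross = (-531/3632.5) / (23/267.5) = -1.7001…
E_cross < 0 ⇒ the goods are complements.

-1.70; complements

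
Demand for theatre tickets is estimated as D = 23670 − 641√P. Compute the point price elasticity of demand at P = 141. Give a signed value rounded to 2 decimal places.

-0.24

dD/dP = −641/(2√P) = -26.991. At P = 141, D = 16058.5.
Ed = (dD/dP)·(P/D) = (-26.991) × (141/16058.5) = -0.2369…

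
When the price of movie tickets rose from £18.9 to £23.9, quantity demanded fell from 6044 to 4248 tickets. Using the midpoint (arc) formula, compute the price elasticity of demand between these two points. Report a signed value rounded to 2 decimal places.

%ΔQ = (4248 − 6044) / [(6044 + 4248)/2] = -1796/5146 = -0.349008…
%ΔP = (23.9 − 18.9) / [(18.9 + 23.9)/2] = 5/21.4 = 0.233644…
Arc Ed = %ΔQ / %ΔP = (-1796/5146) / (5/21.4) = -1.4937…

-1.49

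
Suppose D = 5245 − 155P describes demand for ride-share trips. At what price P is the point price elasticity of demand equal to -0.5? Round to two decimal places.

Ed = −155P/(5245 − 155P). Set this equal to -0.5:
155P = 0.5·(5245 − 155P) ⇒ 155P(1 + 0.5) = 0.5·5245
P = 0.5·5245 / (155·1.5) = 11.2795…

11.28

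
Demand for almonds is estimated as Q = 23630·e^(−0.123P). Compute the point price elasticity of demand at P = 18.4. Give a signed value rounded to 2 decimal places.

-2.26

dQ/dP = −0.123·Q = -302.325. At P = 18.4, Q = 2457.92.
Ed = (dQ/dP)·(P/Q) = (-302.325) × (18.4/2457.92) = -2.2632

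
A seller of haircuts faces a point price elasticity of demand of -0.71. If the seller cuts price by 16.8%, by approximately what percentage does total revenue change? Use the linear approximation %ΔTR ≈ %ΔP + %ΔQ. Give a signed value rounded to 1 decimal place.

%ΔQ ≈ Ed × %ΔP = (-0.71) × (-16.8%) = +11.9280%
%ΔTR ≈ %ΔP + %ΔQ = (-16.8%) + (+11.9280%) = -4.8720%

-4.9%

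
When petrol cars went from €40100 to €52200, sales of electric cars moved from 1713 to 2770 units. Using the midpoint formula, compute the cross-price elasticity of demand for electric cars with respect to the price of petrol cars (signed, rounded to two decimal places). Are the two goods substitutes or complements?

1.80; substitutes

%ΔQ_{electric cars} = (2770 − 1713)/avg = 1057/2241.5 = 0.471559…
%ΔP_{petrol cars} = (52200 − 40100)/avg = 12100/46150 = 0.262188…
E_cross = (1057/2241.5) / (12100/46150) = 1.7985…
E_cross > 0 ⇒ the goods are substitutes.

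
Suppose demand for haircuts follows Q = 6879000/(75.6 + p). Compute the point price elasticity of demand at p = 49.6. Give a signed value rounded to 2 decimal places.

-0.40

dQ/dp = −6879000/(75.6 + p)² = -438.851. At p = 49.6, Q = 54944.1.
Ed = (dQ/dp)·(p/Q) = (-438.851) × (49.6/54944.1) = -0.3961…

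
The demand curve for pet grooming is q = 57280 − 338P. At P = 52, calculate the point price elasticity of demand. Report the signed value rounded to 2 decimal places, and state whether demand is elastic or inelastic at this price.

-0.44; inelastic

dq/dP = −338. At P = 52, q = 57280 − 338(52) = 39704.
Ed = (dq/dP)·(P/q) = −338 × (52/39704) = -0.4426…
|Ed| = 0.44 < 1, so demand is inelastic.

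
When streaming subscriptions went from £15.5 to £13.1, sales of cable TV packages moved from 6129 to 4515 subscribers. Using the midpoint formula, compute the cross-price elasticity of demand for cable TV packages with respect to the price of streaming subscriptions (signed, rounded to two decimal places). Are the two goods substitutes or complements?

1.81; substitutes

%ΔQ_{cable TV packages} = (4515 − 6129)/avg = -1614/5322 = -0.303269…
%ΔP_{streaming subscriptions} = (13.1 − 15.5)/avg = -2.4/14.3 = -0.167832…
E_cross = (-1614/5322) / (-2.4/14.3) = 1.8069…
E_cross > 0 ⇒ the goods are substitutes.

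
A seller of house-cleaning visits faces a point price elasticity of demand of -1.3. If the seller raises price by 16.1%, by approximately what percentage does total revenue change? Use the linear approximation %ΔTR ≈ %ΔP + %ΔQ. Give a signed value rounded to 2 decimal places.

%ΔQ ≈ Ed × %ΔP = (-1.3) × (+16.1%) = -20.9300%
%ΔTR ≈ %ΔP + %ΔQ = (+16.1%) + (-20.9300%) = -4.8300%

-4.83%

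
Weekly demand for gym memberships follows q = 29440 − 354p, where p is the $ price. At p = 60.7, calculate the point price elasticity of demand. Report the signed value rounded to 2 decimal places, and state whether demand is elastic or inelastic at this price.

-2.70; elastic

dq/dp = −354. At p = 60.7, q = 29440 − 354(60.7) = 7952.2.
Ed = (dq/dp)·(p/q) = −354 × (60.7/7952.2) = -2.7021…
|Ed| = 2.70 > 1, so demand is elastic.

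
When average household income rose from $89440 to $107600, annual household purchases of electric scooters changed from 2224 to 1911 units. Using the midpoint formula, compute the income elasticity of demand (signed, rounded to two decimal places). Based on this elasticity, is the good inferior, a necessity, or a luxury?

-0.82; inferior

%ΔQ = (1911 − 2224)/[( 2224 + 1911)/2] = -313/2067.5 = -0.151390…
%ΔIncome = (107600 − 89440)/[( 89440 + 107600)/2] = 18160/98520 = 0.184328…
E_income = (-313/2067.5) / (18160/98520) = -0.8213…
E_income < 0 ⇒ inferior good.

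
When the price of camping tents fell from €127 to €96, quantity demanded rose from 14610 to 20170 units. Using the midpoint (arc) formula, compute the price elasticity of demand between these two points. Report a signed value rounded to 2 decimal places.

%ΔQ = (20170 − 14610) / [(14610 + 20170)/2] = 5560/17390 = 0.319723…
%ΔP = (96 − 127) / [(127 + 96)/2] = -31/111.5 = -0.278026…
Arc Ed = %ΔQ / %ΔP = (5560/17390) / (-31/111.5) = -1.1499…

-1.15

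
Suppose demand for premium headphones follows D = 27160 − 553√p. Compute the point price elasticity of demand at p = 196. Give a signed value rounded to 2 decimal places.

-0.20

dD/dp = −553/(2√p) = -19.75. At p = 196, D = 19418.
Ed = (dD/dp)·(p/D) = (-19.75) × (196/19418) = -0.1993…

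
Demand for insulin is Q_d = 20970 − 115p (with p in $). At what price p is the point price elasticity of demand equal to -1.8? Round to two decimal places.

117.22

Ed = −115p/(20970 − 115p). Set this equal to -1.8:
115p = 1.8·(20970 − 115p) ⇒ 115p(1 + 1.8) = 1.8·20970
p = 1.8·20970 / (115·2.8) = 117.2236…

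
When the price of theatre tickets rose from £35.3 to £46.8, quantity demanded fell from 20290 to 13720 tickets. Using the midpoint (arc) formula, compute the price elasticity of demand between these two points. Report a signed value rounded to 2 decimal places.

%ΔQ = (13720 − 20290) / [(20290 + 13720)/2] = -6570/17005 = -0.386356…
%ΔP = (46.8 − 35.3) / [(35.3 + 46.8)/2] = 11.5/41.05 = 0.280146…
Arc Ed = %ΔQ / %ΔP = (-6570/17005) / (11.5/41.05) = -1.3791…

-1.38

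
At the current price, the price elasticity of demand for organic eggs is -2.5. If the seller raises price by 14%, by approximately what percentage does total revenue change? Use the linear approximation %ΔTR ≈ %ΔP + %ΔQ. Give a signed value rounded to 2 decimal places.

%ΔQ ≈ Ed × %ΔP = (-2.5) × (+14%) = -35.0000%
%ΔTR ≈ %ΔP + %ΔQ = (+14%) + (-35.0000%) = -21.0000%

-21.00%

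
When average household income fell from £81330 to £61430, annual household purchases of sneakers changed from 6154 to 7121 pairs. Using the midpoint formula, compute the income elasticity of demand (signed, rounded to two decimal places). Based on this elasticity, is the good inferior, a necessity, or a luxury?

%ΔQ = (7121 − 6154)/[( 6154 + 7121)/2] = 967/6637.5 = 0.145687…
%ΔIncome = (61430 − 81330)/[( 81330 + 61430)/2] = -19900/71380 = -0.278789…
E_income = (967/6637.5) / (-19900/71380) = -0.5225…
E_income < 0 ⇒ inferior good.

-0.52; inferior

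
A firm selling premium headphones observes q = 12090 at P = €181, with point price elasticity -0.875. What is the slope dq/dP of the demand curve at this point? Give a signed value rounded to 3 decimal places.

-58.446

Ed = (dq/dP)·(P/q) ⇒ dq/dP = Ed·q/P = (-0.875)·12090/181 = -58.44613…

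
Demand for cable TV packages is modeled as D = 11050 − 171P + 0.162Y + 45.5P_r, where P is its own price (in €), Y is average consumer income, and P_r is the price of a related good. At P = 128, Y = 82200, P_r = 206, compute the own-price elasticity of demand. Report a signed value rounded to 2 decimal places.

-1.85

At the given values, D = 11050 − 171(128) + 0.162(82200) + 45.5(206) = 11851.4.
∂D/∂P = −171.
E = (-171) × (128/11851.4) = -1.8468…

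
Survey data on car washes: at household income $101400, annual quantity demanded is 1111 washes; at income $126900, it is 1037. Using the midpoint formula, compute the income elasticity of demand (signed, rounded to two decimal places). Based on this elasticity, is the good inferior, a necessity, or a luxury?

%ΔQ = (1037 − 1111)/[( 1111 + 1037)/2] = -74/1074 = -0.068901…
%ΔIncome = (126900 − 101400)/[( 101400 + 126900)/2] = 25500/114150 = 0.223390…
E_income = (-74/1074) / (25500/114150) = -0.3084…
E_income < 0 ⇒ inferior good.

-0.31; inferior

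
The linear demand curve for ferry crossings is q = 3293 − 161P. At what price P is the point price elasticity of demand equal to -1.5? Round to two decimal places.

12.27

Ed = −161P/(3293 − 161P). Set this equal to -1.5:
161P = 1.5·(3293 − 161P) ⇒ 161P(1 + 1.5) = 1.5·3293
P = 1.5·3293 / (161·2.5) = 12.2720…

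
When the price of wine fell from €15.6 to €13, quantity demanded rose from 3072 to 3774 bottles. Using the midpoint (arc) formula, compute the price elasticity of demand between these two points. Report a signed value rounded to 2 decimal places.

-1.13

%ΔQ = (3774 − 3072) / [(3072 + 3774)/2] = 702/3423 = 0.205083…
%ΔP = (13 − 15.6) / [(15.6 + 13)/2] = -2.6/14.3 = -0.181818…
Arc Ed = %ΔQ / %ΔP = (702/3423) / (-2.6/14.3) = -1.1279…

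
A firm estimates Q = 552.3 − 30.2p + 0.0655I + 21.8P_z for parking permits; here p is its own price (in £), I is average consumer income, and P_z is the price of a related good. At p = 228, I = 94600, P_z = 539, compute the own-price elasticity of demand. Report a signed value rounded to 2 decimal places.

-0.59

At the given values, Q = 552.3 − 30.2(228) + 0.0655(94600) + 21.8(539) = 11613.2.
∂Q/∂p = −30.2.
E = (-30.2) × (228/11613.2) = -0.5929…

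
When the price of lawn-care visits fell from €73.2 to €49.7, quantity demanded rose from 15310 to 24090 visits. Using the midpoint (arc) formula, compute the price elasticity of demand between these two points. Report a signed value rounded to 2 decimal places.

-1.17

%ΔQ = (24090 − 15310) / [(15310 + 24090)/2] = 8780/19700 = 0.445685…
%ΔP = (49.7 − 73.2) / [(73.2 + 49.7)/2] = -23.5/61.45 = -0.382424…
Arc Ed = %ΔQ / %ΔP = (8780/19700) / (-23.5/61.45) = -1.1654…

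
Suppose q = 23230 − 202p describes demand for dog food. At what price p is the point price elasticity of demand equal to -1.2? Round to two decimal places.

62.73

Ed = −202p/(23230 − 202p). Set this equal to -1.2:
202p = 1.2·(23230 − 202p) ⇒ 202p(1 + 1.2) = 1.2·23230
p = 1.2·23230 / (202·2.2) = 62.7272…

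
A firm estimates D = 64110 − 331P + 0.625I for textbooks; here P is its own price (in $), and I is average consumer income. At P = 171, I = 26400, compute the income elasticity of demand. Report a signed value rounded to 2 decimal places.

At the given values, D = 64110 − 331(171) + 0.625(26400) = 24009.
∂D/∂I = 0.625.
E = (0.625) × (26400/24009) = 0.6872…

0.69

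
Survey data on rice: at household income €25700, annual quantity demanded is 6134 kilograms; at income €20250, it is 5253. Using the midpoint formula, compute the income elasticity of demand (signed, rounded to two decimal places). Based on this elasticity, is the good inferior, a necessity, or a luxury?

%ΔQ = (5253 − 6134)/[( 6134 + 5253)/2] = -881/5693.5 = -0.154737…
%ΔIncome = (20250 − 25700)/[( 25700 + 20250)/2] = -5450/22975 = -0.237214…
E_income = (-881/5693.5) / (-5450/22975) = 0.6523…
0 < E_income < 1 ⇒ normal good, necessity.

0.65; necessity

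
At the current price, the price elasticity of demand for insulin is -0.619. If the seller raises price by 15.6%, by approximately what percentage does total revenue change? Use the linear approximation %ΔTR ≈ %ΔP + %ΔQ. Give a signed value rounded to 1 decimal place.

%ΔQ ≈ Ed × %ΔP = (-0.619) × (+15.6%) = -9.6564%
%ΔTR ≈ %ΔP + %ΔQ = (+15.6%) + (-9.6564%) = +5.9436%

+5.9%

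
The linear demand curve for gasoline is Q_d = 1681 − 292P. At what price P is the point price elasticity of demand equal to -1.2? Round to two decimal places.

Ed = −292P/(1681 − 292P). Set this equal to -1.2:
292P = 1.2·(1681 − 292P) ⇒ 292P(1 + 1.2) = 1.2·1681
P = 1.2·1681 / (292·2.2) = 3.1400…

3.14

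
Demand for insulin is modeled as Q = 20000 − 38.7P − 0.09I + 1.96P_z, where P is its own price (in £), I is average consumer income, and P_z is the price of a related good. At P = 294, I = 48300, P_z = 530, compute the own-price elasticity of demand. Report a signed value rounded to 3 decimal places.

-2.141

At the given values, Q = 20000 − 38.7(294) − 0.09(48300) + 1.96(530) = 5314.
∂Q/∂P = −38.7.
E = (-38.7) × (294/5314) = -2.14109…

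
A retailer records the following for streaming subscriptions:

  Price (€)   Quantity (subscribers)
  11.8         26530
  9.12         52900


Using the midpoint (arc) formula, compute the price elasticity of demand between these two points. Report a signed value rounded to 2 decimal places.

%ΔQ = (52900 − 26530) / [(26530 + 52900)/2] = 26370/39715 = 0.663980…
%ΔP = (9.12 − 11.8) / [(11.8 + 9.12)/2] = -2.68/10.46 = -0.256214…
Arc Ed = %ΔQ / %ΔP = (26370/39715) / (-2.68/10.46) = -2.5915…

-2.59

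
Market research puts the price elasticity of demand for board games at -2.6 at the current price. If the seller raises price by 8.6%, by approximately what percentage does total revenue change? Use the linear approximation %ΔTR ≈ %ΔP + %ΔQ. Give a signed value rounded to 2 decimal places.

-13.76%

%ΔQ ≈ Ed × %ΔP = (-2.6) × (+8.6%) = -22.3600%
%ΔTR ≈ %ΔP + %ΔQ = (+8.6%) + (-22.3600%) = -13.7600%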